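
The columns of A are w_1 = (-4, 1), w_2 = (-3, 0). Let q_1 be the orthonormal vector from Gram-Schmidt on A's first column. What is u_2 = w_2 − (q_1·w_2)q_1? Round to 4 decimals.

w_1 = (-4, 1); ‖w_1‖ = 4.1231, so q_1 = (-0.9701, 0.2425).
q_1·w_2 = (-0.9701)·(-3) + 0.2425·0 = 2.9104.
u_2 = w_2 − 2.9104·q_1 = (-0.1765, -0.7059).

u_2 = (-0.1765, -0.7059)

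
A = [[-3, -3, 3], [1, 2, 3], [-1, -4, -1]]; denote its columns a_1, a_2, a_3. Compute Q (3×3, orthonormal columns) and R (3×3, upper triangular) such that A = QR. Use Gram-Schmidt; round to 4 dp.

Q = [[-0.9045, 0.3732, 0.2063], [0.3015, 0.2177, 0.9283], [-0.3015, -0.9019, 0.3094]], R = [[3.3166, 4.5227, -1.5076], [0.0000, 2.9233, 2.6745], [0.0000, 0.0000, 3.0943]]

e_1 = a_1/‖a_1‖ = (-3, 1, -1)/3.3166 = (-0.9045, 0.3015, -0.3015).
r_{12} = e_1·a_2 = 4.5227.
u_2 = a_2 − 4.5227·e_1 = (1.0909, 0.6364, -2.6364).
‖u_2‖ = 2.9233, so e_2 = (0.3732, 0.2177, -0.9019).
r_{13} = e_1·a_3 = -1.5076; r_{23} = e_2·a_3 = 2.6745.
u_3 = a_3 + 1.5076·e_1 − 2.6745·e_2 = (0.6383, 2.8723, 0.9574).
‖u_3‖ = 3.0943, so e_3 = (0.2063, 0.9283, 0.3094).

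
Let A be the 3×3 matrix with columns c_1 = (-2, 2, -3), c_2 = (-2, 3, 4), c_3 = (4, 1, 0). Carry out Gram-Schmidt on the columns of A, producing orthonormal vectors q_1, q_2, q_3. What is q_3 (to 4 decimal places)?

q_3 = (0.7688, 0.6331, -0.0904)

c_1 = (-2, 2, -3); ‖c_1‖ = 4.1231, so q_1 = (-0.4851, 0.4851, -0.7276).
q_1·c_2 = (-0.4851)·(-2) + 0.4851·3 + (-0.7276)·4 = -0.4851.
u_2 = c_2 + 0.4851·q_1 = (-2.2353, 3.2353, 3.6471).
‖u_2‖ = 5.3633, so q_2 = (-0.4168, 0.6032, 0.6800).
q_1·c_3 = (-0.4851)·4 + 0.4851·1 + (-0.7276)·0 = -1.4552; q_2·c_3 = (-0.4168)·4 + 0.6032·1 + 0.6800·0 = -1.0639.
u_3 = c_3 + 1.4552·q_1 + 1.0639·q_2 = (2.8507, 2.3476, -0.3354).
‖u_3‖ = 3.7082, so q_3 = (0.7688, 0.6331, -0.0904).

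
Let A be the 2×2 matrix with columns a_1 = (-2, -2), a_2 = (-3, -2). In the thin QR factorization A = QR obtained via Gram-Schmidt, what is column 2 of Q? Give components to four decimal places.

e_2 = (-0.7071, 0.7071)

e_1 = a_1/‖a_1‖ = (-2, -2)/2.8284 = (-0.7071, -0.7071).
r_{12} = e_1·a_2 = 3.5355.
u_2 = a_2 − 3.5355·e_1 = (-0.5000, 0.5000).
‖u_2‖ = 0.7071, so e_2 = (-0.7071, 0.7071).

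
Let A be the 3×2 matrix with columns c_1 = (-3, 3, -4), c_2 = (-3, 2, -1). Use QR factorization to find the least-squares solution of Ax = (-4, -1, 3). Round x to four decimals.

x = (-1.5217, 2.5652)

c_1 = (-3, 3, -4); ‖c_1‖ = 5.8310, so e_1 = (-0.5145, 0.5145, -0.6860).
e_1·c_2 = (-0.5145)·(-3) + 0.5145·2 + (-0.6860)·(-1) = 3.2585.
u_2 = c_2 − 3.2585·e_1 = (-1.3235, 0.3235, 1.2353).
‖u_2‖ = 1.8391, so e_2 = (-0.7197, 0.1759, 0.6717).
Qᵀb = (-0.5145, 4.7177).
Back-substitute: x_2 = 4.7177/1.8391 = 2.5652.
x_1 = (-0.5145 − 3.2585·2.5652)/5.8310 = -1.5217.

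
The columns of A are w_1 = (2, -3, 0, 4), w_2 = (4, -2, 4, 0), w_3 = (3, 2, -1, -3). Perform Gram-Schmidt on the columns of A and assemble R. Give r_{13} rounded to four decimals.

w_1 = (2, -3, 0, 4); ‖w_1‖ = 5.3852, so e_1 = (0.3714, -0.5571, 0.0000, 0.7428).
r_{13} = e_1·w_3 = -2.2283.

r_{13} = -2.2283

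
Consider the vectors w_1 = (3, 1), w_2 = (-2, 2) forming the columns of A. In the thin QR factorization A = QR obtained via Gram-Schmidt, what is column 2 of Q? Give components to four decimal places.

e_2 = (-0.3162, 0.9487)

e_1 = w_1/‖w_1‖ = (3, 1)/3.1623 = (0.9487, 0.3162).
r_{12} = e_1·w_2 = -1.2649.
u_2 = w_2 + 1.2649·e_1 = (-0.8000, 2.4000).
‖u_2‖ = 2.5298, so e_2 = (-0.3162, 0.9487).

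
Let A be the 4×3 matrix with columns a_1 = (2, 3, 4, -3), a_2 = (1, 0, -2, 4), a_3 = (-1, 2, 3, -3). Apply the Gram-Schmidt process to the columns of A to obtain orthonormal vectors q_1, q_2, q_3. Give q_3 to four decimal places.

q_3 = (-0.7663, 0.5383, 0.1970, 0.2901)

a_1 = (2, 3, 4, -3); ‖a_1‖ = 6.1644, so q_1 = (0.3244, 0.4867, 0.6489, -0.4867).
q_1·a_2 = 0.3244·1 + 0.4867·0 + 0.6489·(-2) + (-0.4867)·4 = -2.9200.
u_2 = a_2 + 2.9200·q_1 = (1.9474, 1.4211, -0.1053, 2.5789).
‖u_2‖ = 3.5318, so q_2 = (0.5514, 0.4024, -0.0298, 0.7302).
q_1·a_3 = 0.3244·(-1) + 0.4867·2 + 0.6489·3 + (-0.4867)·(-3) = 4.0555; q_2·a_3 = 0.5514·(-1) + 0.4024·2 + (-0.0298)·3 + 0.7302·(-3) = -2.0267.
u_3 = a_3 − 4.0555·q_1 + 2.0267·q_2 = (-1.1983, 0.8418, 0.3080, 0.4536).
‖u_3‖ = 1.5637, so q_3 = (-0.7663, 0.5383, 0.1970, 0.2901).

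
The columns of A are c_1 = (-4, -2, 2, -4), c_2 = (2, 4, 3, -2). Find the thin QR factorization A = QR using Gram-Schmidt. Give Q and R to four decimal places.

c_1 = (-4, -2, 2, -4); ‖c_1‖ = 6.3246, so e_1 = (-0.6325, -0.3162, 0.3162, -0.6325).
e_1·c_2 = (-0.6325)·2 + (-0.3162)·4 + 0.3162·3 + (-0.6325)·(-2) = -0.3162.
u_2 = c_2 + 0.3162·e_1 = (1.8000, 3.9000, 3.1000, -2.2000).
‖u_2‖ = 5.7359, so e_2 = (0.3138, 0.6799, 0.5405, -0.3836).

Q = [[-0.6325, 0.3138], [-0.3162, 0.6799], [0.3162, 0.5405], [-0.6325, -0.3836]], R = [[6.3246, -0.3162], [0.0000, 5.7359]]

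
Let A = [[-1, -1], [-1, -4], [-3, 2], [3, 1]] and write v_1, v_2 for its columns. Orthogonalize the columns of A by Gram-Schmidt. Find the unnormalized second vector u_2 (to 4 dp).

u_2 = (-0.9000, -3.9000, 2.3000, 0.7000)

v_1 = (-1, -1, -3, 3); ‖v_1‖ = 4.4721, so e_1 = (-0.2236, -0.2236, -0.6708, 0.6708).
e_1·v_2 = (-0.2236)·(-1) + (-0.2236)·(-4) + (-0.6708)·2 + 0.6708·1 = 0.4472.
u_2 = v_2 − 0.4472·e_1 = (-0.9000, -3.9000, 2.3000, 0.7000).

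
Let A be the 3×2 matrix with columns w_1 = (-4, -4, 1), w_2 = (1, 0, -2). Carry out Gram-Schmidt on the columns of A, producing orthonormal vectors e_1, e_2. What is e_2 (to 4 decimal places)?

e_2 = (0.1379, -0.3678, -0.9196)

w_1 = (-4, -4, 1); ‖w_1‖ = 5.7446, so e_1 = (-0.6963, -0.6963, 0.1741).
e_1·w_2 = (-0.6963)·1 + (-0.6963)·0 + 0.1741·(-2) = -1.0445.
u_2 = w_2 + 1.0445·e_1 = (0.2727, -0.7273, -1.8182).
‖u_2‖ = 1.9771, so e_2 = (0.1379, -0.3678, -0.9196).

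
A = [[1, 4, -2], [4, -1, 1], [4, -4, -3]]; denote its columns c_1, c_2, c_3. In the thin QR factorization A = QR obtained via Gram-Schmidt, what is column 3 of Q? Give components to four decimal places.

e_3 = (-0.4158, 0.6930, -0.5890)

c_1 = (1, 4, 4); ‖c_1‖ = 5.7446, so e_1 = (0.1741, 0.6963, 0.6963).
e_1·c_2 = 0.1741·4 + 0.6963·(-1) + 0.6963·(-4) = -2.7852.
u_2 = c_2 + 2.7852·e_1 = (4.4848, 0.9394, -2.0606).
‖u_2‖ = 5.0242, so e_2 = (0.8927, 0.1870, -0.4101).
e_1·c_3 = 0.1741·(-2) + 0.6963·1 + 0.6963·(-3) = -1.7408; e_2·c_3 = 0.8927·(-2) + 0.1870·1 + (-0.4101)·(-3) = -0.3679.
u_3 = c_3 + 1.7408·e_1 + 0.3679·e_2 = (-1.3685, 2.2809, -1.9388).
‖u_3‖ = 3.2916, so e_3 = (-0.4158, 0.6930, -0.5890).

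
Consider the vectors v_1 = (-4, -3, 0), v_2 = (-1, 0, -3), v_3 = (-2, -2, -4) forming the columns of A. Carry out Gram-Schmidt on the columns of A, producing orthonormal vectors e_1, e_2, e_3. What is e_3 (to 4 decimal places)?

e_1 = v_1/‖v_1‖ = (-4, -3, 0)/5.0000 = (-0.8000, -0.6000, 0.0000).
r_{12} = e_1·v_2 = 0.8000.
u_2 = v_2 − 0.8000·e_1 = (-0.3600, 0.4800, -3.0000).
‖u_2‖ = 3.0594, so e_2 = (-0.1177, 0.1569, -0.9806).
r_{13} = e_1·v_3 = 2.8000; r_{23} = e_2·v_3 = 3.8439.
u_3 = v_3 − 2.8000·e_1 − 3.8439·e_2 = (0.6923, -0.9231, -0.2308).
‖u_3‖ = 1.1767, so e_3 = (0.5883, -0.7845, -0.1961).

e_3 = (0.5883, -0.7845, -0.1961)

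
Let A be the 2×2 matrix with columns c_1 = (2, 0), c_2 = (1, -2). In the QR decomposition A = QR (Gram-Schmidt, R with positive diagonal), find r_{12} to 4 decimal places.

r_{12} = 1.0000

e_1 = c_1/‖c_1‖ = (2, 0)/2.0000 = (1.0000, 0.0000).
r_{12} = e_1·c_2 = 1.0000.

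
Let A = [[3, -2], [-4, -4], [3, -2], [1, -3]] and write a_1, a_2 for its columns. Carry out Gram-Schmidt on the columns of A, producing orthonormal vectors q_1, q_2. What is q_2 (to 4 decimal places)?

a_1 = (3, -4, 3, 1); ‖a_1‖ = 5.9161, so q_1 = (0.5071, -0.6761, 0.5071, 0.1690).
q_1·a_2 = 0.5071·(-2) + (-0.6761)·(-4) + 0.5071·(-2) + 0.1690·(-3) = 0.1690.
u_2 = a_2 − 0.1690·q_1 = (-2.0857, -3.8857, -2.0857, -3.0286).
‖u_2‖ = 5.7421, so q_2 = (-0.3632, -0.6767, -0.3632, -0.5274).

q_2 = (-0.3632, -0.6767, -0.3632, -0.5274)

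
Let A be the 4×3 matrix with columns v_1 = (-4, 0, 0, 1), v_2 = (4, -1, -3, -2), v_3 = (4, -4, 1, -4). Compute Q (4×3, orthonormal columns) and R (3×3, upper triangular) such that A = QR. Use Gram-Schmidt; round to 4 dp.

Q = [[-0.9701, -0.0711, -0.1269], [0.0000, -0.3023, -0.7431], [0.0000, -0.9070, 0.4170], [0.2425, -0.2845, -0.5078]], R = [[4.1231, -4.3656, -4.8507], [0.0000, 3.3077, 1.1559], [0.0000, 0.0000, 4.9127]]

q_1 = v_1/‖v_1‖ = (-4, 0, 0, 1)/4.1231 = (-0.9701, 0.0000, 0.0000, 0.2425).
r_{12} = q_1·v_2 = -4.3656.
u_2 = v_2 + 4.3656·q_1 = (-0.2353, -1.0000, -3.0000, -0.9412).
‖u_2‖ = 3.3077, so q_2 = (-0.0711, -0.3023, -0.9070, -0.2845).
r_{13} = q_1·v_3 = -4.8507; r_{23} = q_2·v_3 = 1.1559.
u_3 = v_3 + 4.8507·q_1 − 1.1559·q_2 = (-0.6237, -3.6505, 2.0484, -2.4946).
‖u_3‖ = 4.9127, so q_3 = (-0.1269, -0.7431, 0.4170, -0.5078).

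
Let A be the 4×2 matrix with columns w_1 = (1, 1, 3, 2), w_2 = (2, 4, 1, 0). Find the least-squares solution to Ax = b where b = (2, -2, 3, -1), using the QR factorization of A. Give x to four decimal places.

x = (0.6667, -0.3333)

q_1 = w_1/‖w_1‖ = (1, 1, 3, 2)/3.8730 = (0.2582, 0.2582, 0.7746, 0.5164).
r_{12} = q_1·w_2 = 2.3238.
u_2 = w_2 − 2.3238·q_1 = (1.4000, 3.4000, -0.8000, -1.2000).
‖u_2‖ = 3.9497, so q_2 = (0.3545, 0.8608, -0.2025, -0.3038).
Qᵀb = (1.8074, -1.3166).
Back-substitute: x_2 = -1.3166/3.9497 = -0.3333.
x_1 = (1.8074 − 2.3238·(-0.3333))/3.8730 = 0.6667.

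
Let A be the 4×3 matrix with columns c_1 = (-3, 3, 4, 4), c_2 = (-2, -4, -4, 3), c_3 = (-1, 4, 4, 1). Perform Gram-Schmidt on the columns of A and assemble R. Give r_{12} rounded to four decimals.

r_{12} = -1.4142

c_1 = (-3, 3, 4, 4); ‖c_1‖ = 7.0711, so e_1 = (-0.4243, 0.4243, 0.5657, 0.5657).
r_{12} = e_1·c_2 = -1.4142.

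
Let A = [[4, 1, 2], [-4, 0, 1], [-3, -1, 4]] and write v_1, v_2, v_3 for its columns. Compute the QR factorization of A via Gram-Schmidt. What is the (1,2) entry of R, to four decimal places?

v_1 = (4, -4, -3); ‖v_1‖ = 6.4031, so q_1 = (0.6247, -0.6247, -0.4685).
r_{12} = q_1·v_2 = 1.0932.

r_{12} = 1.0932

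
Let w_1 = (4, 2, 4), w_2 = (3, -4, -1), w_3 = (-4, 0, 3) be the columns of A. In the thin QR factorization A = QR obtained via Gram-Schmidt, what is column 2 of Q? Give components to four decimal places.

w_1 = (4, 2, 4); ‖w_1‖ = 6.0000, so q_1 = (0.6667, 0.3333, 0.6667).
q_1·w_2 = 0.6667·3 + 0.3333·(-4) + 0.6667·(-1) = 0.0000.
u_2 = w_2 − 0.0000·q_1 = (3.0000, -4.0000, -1.0000).
‖u_2‖ = 5.0990, so q_2 = (0.5883, -0.7845, -0.1961).

q_2 = (0.5883, -0.7845, -0.1961)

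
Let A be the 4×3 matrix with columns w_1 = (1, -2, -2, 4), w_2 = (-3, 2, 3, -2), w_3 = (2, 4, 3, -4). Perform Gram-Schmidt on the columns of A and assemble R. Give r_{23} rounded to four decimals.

q_1 = w_1/‖w_1‖ = (1, -2, -2, 4)/5.0000 = (0.2000, -0.4000, -0.4000, 0.8000).
r_{12} = q_1·w_2 = -4.2000.
u_2 = w_2 + 4.2000·q_1 = (-2.1600, 0.3200, 1.3200, 1.3600).
‖u_2‖ = 2.8914, so q_2 = (-0.7471, 0.1107, 0.4565, 0.4704).
r_{23} = q_2·w_3 = -1.5633.

r_{23} = -1.5633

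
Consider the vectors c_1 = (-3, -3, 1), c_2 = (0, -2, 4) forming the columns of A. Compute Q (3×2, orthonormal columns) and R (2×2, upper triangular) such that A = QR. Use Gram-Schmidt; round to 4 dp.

Q = [[-0.6882, 0.4113], [-0.6882, -0.1097], [0.2294, 0.9049]], R = [[4.3589, 2.2942], [0.0000, 3.8389]]

c_1 = (-3, -3, 1); ‖c_1‖ = 4.3589, so e_1 = (-0.6882, -0.6882, 0.2294).
e_1·c_2 = (-0.6882)·0 + (-0.6882)·(-2) + 0.2294·4 = 2.2942.
u_2 = c_2 − 2.2942·e_1 = (1.5789, -0.4211, 3.4737).
‖u_2‖ = 3.8389, so e_2 = (0.4113, -0.1097, 0.9049).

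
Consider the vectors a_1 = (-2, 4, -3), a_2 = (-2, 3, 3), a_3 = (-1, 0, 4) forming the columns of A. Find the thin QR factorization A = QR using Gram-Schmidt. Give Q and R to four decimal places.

Q = [[-0.3714, -0.3367, -0.8653], [0.7428, 0.4514, -0.4945], [-0.5571, 0.8264, -0.0824]], R = [[5.3852, 1.2999, -1.8570], [0.0000, 4.5067, 3.6421], [0.0000, 0.0000, 0.5357]]

a_1 = (-2, 4, -3); ‖a_1‖ = 5.3852, so e_1 = (-0.3714, 0.7428, -0.5571).
e_1·a_2 = (-0.3714)·(-2) + 0.7428·3 + (-0.5571)·3 = 1.2999.
u_2 = a_2 − 1.2999·e_1 = (-1.5172, 2.0345, 3.7241).
‖u_2‖ = 4.5067, so e_2 = (-0.3367, 0.4514, 0.8264).
e_1·a_3 = (-0.3714)·(-1) + 0.7428·0 + (-0.5571)·4 = -1.8570; e_2·a_3 = (-0.3367)·(-1) + 0.4514·0 + 0.8264·4 = 3.6421.
u_3 = a_3 + 1.8570·e_1 − 3.6421·e_2 = (-0.4635, -0.2649, -0.0441).
‖u_3‖ = 0.5357, so e_3 = (-0.8653, -0.4945, -0.0824).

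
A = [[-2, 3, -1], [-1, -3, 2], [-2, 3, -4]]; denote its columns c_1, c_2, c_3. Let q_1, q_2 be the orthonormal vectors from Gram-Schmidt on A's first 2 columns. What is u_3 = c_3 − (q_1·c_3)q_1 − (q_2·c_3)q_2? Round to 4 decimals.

u_3 = (1.5000, 0.0000, -1.5000)

c_1 = (-2, -1, -2); ‖c_1‖ = 3.0000, so q_1 = (-0.6667, -0.3333, -0.6667).
q_1·c_2 = (-0.6667)·3 + (-0.3333)·(-3) + (-0.6667)·3 = -3.0000.
u_2 = c_2 + 3.0000·q_1 = (1.0000, -4.0000, 1.0000).
‖u_2‖ = 4.2426, so q_2 = (0.2357, -0.9428, 0.2357).
q_1·c_3 = (-0.6667)·(-1) + (-0.3333)·2 + (-0.6667)·(-4) = 2.6667; q_2·c_3 = 0.2357·(-1) + (-0.9428)·2 + 0.2357·(-4) = -3.0641.
u_3 = c_3 − 2.6667·q_1 + 3.0641·q_2 = (1.5000, 0.0000, -1.5000).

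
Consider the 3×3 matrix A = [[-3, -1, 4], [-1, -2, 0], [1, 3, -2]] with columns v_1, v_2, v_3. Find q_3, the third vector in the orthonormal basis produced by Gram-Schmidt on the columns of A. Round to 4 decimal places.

q_3 = (0.1054, -0.8433, -0.5270)

v_1 = (-3, -1, 1); ‖v_1‖ = 3.3166, so q_1 = (-0.9045, -0.3015, 0.3015).
q_1·v_2 = (-0.9045)·(-1) + (-0.3015)·(-2) + 0.3015·3 = 2.4121.
u_2 = v_2 − 2.4121·q_1 = (1.1818, -1.2727, 2.2727).
‖u_2‖ = 2.8604, so q_2 = (0.4132, -0.4449, 0.7946).
q_1·v_3 = (-0.9045)·4 + (-0.3015)·0 + 0.3015·(-2) = -4.2212; q_2·v_3 = 0.4132·4 + (-0.4449)·0 + 0.7946·(-2) = 0.0636.
u_3 = v_3 + 4.2212·q_1 − 0.0636·q_2 = (0.1556, -1.2444, -0.7778).
‖u_3‖ = 1.4757, so q_3 = (0.1054, -0.8433, -0.5270).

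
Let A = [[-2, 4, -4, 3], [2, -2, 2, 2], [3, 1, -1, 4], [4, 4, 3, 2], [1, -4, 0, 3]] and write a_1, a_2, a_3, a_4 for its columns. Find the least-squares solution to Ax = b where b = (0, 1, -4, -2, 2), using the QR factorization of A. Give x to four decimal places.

x = (-2.0301, -0.1838, 1.5634, 0.9877)

e_1 = a_1/‖a_1‖ = (-2, 2, 3, 4, 1)/5.8310 = (-0.3430, 0.3430, 0.5145, 0.6860, 0.1715).
r_{12} = e_1·a_2 = 0.5145.
u_2 = a_2 − 0.5145·e_1 = (4.1765, -2.1765, 0.7353, 3.6471, -4.0882).
‖u_2‖ = 7.2619, so e_2 = (0.5751, -0.2997, 0.1013, 0.5022, -0.5630).
r_{13} = e_1·a_3 = 3.6015; r_{23} = e_2·a_3 = -1.4945.
u_3 = a_3 − 3.6015·e_1 + 1.4945·e_2 = (-1.9052, 0.3168, -2.7016, 1.2800, -1.4590).
‖u_3‖ = 3.8465, so e_3 = (-0.4953, 0.0824, -0.7023, 0.3328, -0.3793).
r_{14} = e_1·a_4 = 3.6015; r_{24} = e_2·a_4 = 0.8465; r_{34} = e_3·a_4 = -4.6030.
u_4 = a_4 − 3.6015·e_1 − 0.8465·e_2 + 4.6030·e_3 = (1.4686, 1.3975, -1.1715, 0.6360, 1.1130).
‖u_4‖ = 2.6694, so e_4 = (0.5502, 0.5235, -0.4389, 0.2383, 0.4169).
Qᵀb = (-2.7440, -2.8351, 1.4676, 2.6365).
Back-substitute: x_4 = 2.6365/2.6694 = 0.9877.
x_3 = (1.4676 + 4.6030·0.9877)/3.8465 = 1.5634.
x_2 = (-2.8351 + 1.4945·1.5634 − 0.8465·0.9877)/7.2619 = -0.1838.
x_1 = (-2.7440 − 0.5145·(-0.1838) − 3.6015·1.5634 − 3.6015·0.9877)/5.8310 = -2.0301.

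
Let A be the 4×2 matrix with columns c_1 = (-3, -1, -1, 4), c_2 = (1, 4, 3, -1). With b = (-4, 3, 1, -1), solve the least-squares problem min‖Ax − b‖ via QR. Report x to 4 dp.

x = (0.5178, 0.7129)

c_1 = (-3, -1, -1, 4); ‖c_1‖ = 5.1962, so q_1 = (-0.5774, -0.1925, -0.1925, 0.7698).
q_1·c_2 = (-0.5774)·1 + (-0.1925)·4 + (-0.1925)·3 + 0.7698·(-1) = -2.6943.
u_2 = c_2 + 2.6943·q_1 = (-0.5556, 3.4815, 2.4815, 1.0741).
‖u_2‖ = 4.4431, so q_2 = (-0.1250, 0.7836, 0.5585, 0.2417).
Qᵀb = (0.7698, 3.1677).
Back-substitute: x_2 = 3.1677/4.4431 = 0.7129.
x_1 = (0.7698 + 2.6943·0.7129)/5.1962 = 0.5178.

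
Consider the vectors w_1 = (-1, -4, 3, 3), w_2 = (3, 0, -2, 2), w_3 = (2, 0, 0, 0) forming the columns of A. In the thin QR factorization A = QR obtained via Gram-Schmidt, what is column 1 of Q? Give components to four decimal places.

q_1 = w_1/‖w_1‖ = (-1, -4, 3, 3)/5.9161 = (-0.1690, -0.6761, 0.5071, 0.5071).

q_1 = (-0.1690, -0.6761, 0.5071, 0.5071)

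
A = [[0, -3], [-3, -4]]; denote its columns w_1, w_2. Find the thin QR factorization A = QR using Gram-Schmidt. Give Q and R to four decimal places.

w_1 = (0, -3); ‖w_1‖ = 3.0000, so e_1 = (0.0000, -1.0000).
e_1·w_2 = 0.0000·(-3) + (-1.0000)·(-4) = 4.0000.
u_2 = w_2 − 4.0000·e_1 = (-3.0000, 0.0000).
‖u_2‖ = 3.0000, so e_2 = (-1.0000, 0.0000).

Q = [[0.0000, -1.0000], [-1.0000, 0.0000]], R = [[3.0000, 4.0000], [0.0000, 3.0000]]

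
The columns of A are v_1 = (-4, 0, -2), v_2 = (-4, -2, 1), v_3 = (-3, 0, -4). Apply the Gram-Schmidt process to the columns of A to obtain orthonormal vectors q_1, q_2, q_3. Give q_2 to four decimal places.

q_2 = (-0.3586, -0.5976, 0.7171)

v_1 = (-4, 0, -2); ‖v_1‖ = 4.4721, so q_1 = (-0.8944, 0.0000, -0.4472).
q_1·v_2 = (-0.8944)·(-4) + 0.0000·(-2) + (-0.4472)·1 = 3.1305.
u_2 = v_2 − 3.1305·q_1 = (-1.2000, -2.0000, 2.4000).
‖u_2‖ = 3.3466, so q_2 = (-0.3586, -0.5976, 0.7171).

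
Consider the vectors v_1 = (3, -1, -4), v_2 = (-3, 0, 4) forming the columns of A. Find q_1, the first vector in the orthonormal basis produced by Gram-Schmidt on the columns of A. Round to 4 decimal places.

q_1 = (0.5883, -0.1961, -0.7845)

q_1 = v_1/‖v_1‖ = (3, -1, -4)/5.0990 = (0.5883, -0.1961, -0.7845).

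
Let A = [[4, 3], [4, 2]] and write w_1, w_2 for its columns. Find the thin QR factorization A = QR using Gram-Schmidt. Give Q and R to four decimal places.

e_1 = w_1/‖w_1‖ = (4, 4)/5.6569 = (0.7071, 0.7071).
r_{12} = e_1·w_2 = 3.5355.
u_2 = w_2 − 3.5355·e_1 = (0.5000, -0.5000).
‖u_2‖ = 0.7071, so e_2 = (0.7071, -0.7071).

Q = [[0.7071, 0.7071], [0.7071, -0.7071]], R = [[5.6569, 3.5355], [0.0000, 0.7071]]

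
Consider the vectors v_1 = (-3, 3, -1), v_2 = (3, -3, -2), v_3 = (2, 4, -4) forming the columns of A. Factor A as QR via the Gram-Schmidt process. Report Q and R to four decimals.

Q = [[-0.6882, 0.1622, 0.7071], [0.6882, -0.1622, 0.7071], [-0.2294, -0.9733, 0.0000]], R = [[4.3589, -3.6707, 2.2942], [0.0000, 2.9200, 3.5689], [0.0000, 0.0000, 4.2426]]

v_1 = (-3, 3, -1); ‖v_1‖ = 4.3589, so q_1 = (-0.6882, 0.6882, -0.2294).
q_1·v_2 = (-0.6882)·3 + 0.6882·(-3) + (-0.2294)·(-2) = -3.6707.
u_2 = v_2 + 3.6707·q_1 = (0.4737, -0.4737, -2.8421).
‖u_2‖ = 2.9200, so q_2 = (0.1622, -0.1622, -0.9733).
q_1·v_3 = (-0.6882)·2 + 0.6882·4 + (-0.2294)·(-4) = 2.2942; q_2·v_3 = 0.1622·2 + (-0.1622)·4 + (-0.9733)·(-4) = 3.5689.
u_3 = v_3 − 2.2942·q_1 − 3.5689·q_2 = (3.0000, 3.0000, 0.0000).
‖u_3‖ = 4.2426, so q_3 = (0.7071, 0.7071, 0.0000).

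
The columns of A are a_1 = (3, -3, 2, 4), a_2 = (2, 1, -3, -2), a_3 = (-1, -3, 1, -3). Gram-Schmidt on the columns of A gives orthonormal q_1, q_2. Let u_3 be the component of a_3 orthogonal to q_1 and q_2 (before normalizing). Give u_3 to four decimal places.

q_1 = a_1/‖a_1‖ = (3, -3, 2, 4)/6.1644 = (0.4867, -0.4867, 0.3244, 0.6489).
r_{12} = q_1·a_2 = -1.7844.
u_2 = a_2 + 1.7844·q_1 = (2.8684, 0.1316, -2.4211, -0.8421).
‖u_2‖ = 3.8491, so q_2 = (0.7452, 0.0342, -0.6290, -0.2188).
r_{13} = q_1·a_3 = -0.6489; r_{23} = q_2·a_3 = -0.8204.
u_3 = a_3 + 0.6489·q_1 + 0.8204·q_2 = (-0.0728, -3.2877, 0.6945, -2.7584).

u_3 = (-0.0728, -3.2877, 0.6945, -2.7584)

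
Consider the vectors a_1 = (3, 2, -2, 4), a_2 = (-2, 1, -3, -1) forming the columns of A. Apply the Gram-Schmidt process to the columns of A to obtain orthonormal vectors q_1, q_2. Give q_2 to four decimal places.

a_1 = (3, 2, -2, 4); ‖a_1‖ = 5.7446, so q_1 = (0.5222, 0.3482, -0.3482, 0.6963).
q_1·a_2 = 0.5222·(-2) + 0.3482·1 + (-0.3482)·(-3) + 0.6963·(-1) = -0.3482.
u_2 = a_2 + 0.3482·q_1 = (-1.8182, 1.1212, -3.1212, -0.7576).
‖u_2‖ = 3.8573, so q_2 = (-0.4714, 0.2907, -0.8092, -0.1964).

q_2 = (-0.4714, 0.2907, -0.8092, -0.1964)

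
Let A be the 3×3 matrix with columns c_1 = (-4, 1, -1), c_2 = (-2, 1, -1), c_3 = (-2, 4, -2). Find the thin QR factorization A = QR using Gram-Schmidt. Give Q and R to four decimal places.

Q = [[-0.9428, 0.3333, 0.0000], [0.2357, 0.6667, 0.7071], [-0.2357, -0.6667, 0.7071]], R = [[4.2426, 2.3570, 3.2998], [0.0000, 0.6667, 3.3333], [0.0000, 0.0000, 1.4142]]

c_1 = (-4, 1, -1); ‖c_1‖ = 4.2426, so e_1 = (-0.9428, 0.2357, -0.2357).
e_1·c_2 = (-0.9428)·(-2) + 0.2357·1 + (-0.2357)·(-1) = 2.3570.
u_2 = c_2 − 2.3570·e_1 = (0.2222, 0.4444, -0.4444).
‖u_2‖ = 0.6667, so e_2 = (0.3333, 0.6667, -0.6667).
e_1·c_3 = (-0.9428)·(-2) + 0.2357·4 + (-0.2357)·(-2) = 3.2998; e_2·c_3 = 0.3333·(-2) + 0.6667·4 + (-0.6667)·(-2) = 3.3333.
u_3 = c_3 − 3.2998·e_1 − 3.3333·e_2 = (0.0000, 1.0000, 1.0000).
‖u_3‖ = 1.4142, so e_3 = (0.0000, 0.7071, 0.7071).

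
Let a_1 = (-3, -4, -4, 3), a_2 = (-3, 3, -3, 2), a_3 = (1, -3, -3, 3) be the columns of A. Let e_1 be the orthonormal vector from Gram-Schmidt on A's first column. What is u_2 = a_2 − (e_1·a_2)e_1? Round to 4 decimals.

u_2 = (-2.1000, 4.2000, -1.8000, 1.1000)

e_1 = a_1/‖a_1‖ = (-3, -4, -4, 3)/7.0711 = (-0.4243, -0.5657, -0.5657, 0.4243).
r_{12} = e_1·a_2 = 2.1213.
u_2 = a_2 − 2.1213·e_1 = (-2.1000, 4.2000, -1.8000, 1.1000).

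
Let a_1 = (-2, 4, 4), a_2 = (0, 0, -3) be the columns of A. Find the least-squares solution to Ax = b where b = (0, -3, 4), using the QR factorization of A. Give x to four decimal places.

a_1 = (-2, 4, 4); ‖a_1‖ = 6.0000, so e_1 = (-0.3333, 0.6667, 0.6667).
e_1·a_2 = (-0.3333)·0 + 0.6667·0 + 0.6667·(-3) = -2.0000.
u_2 = a_2 + 2.0000·e_1 = (-0.6667, 1.3333, -1.6667).
‖u_2‖ = 2.2361, so e_2 = (-0.2981, 0.5963, -0.7454).
Qᵀb = (0.6667, -4.7703).
Back-substitute: x_2 = -4.7703/2.2361 = -2.1333.
x_1 = (0.6667 + 2.0000·(-2.1333))/6.0000 = -0.6000.

x = (-0.6000, -2.1333)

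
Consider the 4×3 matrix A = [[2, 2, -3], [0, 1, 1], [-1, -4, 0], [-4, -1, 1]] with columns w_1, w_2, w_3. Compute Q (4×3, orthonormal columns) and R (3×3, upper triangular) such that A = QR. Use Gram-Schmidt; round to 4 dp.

w_1 = (2, 0, -1, -4); ‖w_1‖ = 4.5826, so q_1 = (0.4364, 0.0000, -0.2182, -0.8729).
q_1·w_2 = 0.4364·2 + 0.0000·1 + (-0.2182)·(-4) + (-0.8729)·(-1) = 2.6186.
u_2 = w_2 − 2.6186·q_1 = (0.8571, 1.0000, -3.4286, 1.2857).
‖u_2‖ = 3.8914, so q_2 = (0.2203, 0.2570, -0.8811, 0.3304).
q_1·w_3 = 0.4364·(-3) + 0.0000·1 + (-0.2182)·0 + (-0.8729)·1 = -2.1822; q_2·w_3 = 0.2203·(-3) + 0.2570·1 + (-0.8811)·0 + 0.3304·1 = -0.0734.
u_3 = w_3 + 2.1822·q_1 + 0.0734·q_2 = (-2.0314, 1.0189, -0.5409, -0.8805).
‖u_3‖ = 2.4965, so q_3 = (-0.8137, 0.4081, -0.2167, -0.3527).

Q = [[0.4364, 0.2203, -0.8137], [0.0000, 0.2570, 0.4081], [-0.2182, -0.8811, -0.2167], [-0.8729, 0.3304, -0.3527]], R = [[4.5826, 2.6186, -2.1822], [0.0000, 3.8914, -0.0734], [0.0000, 0.0000, 2.4965]]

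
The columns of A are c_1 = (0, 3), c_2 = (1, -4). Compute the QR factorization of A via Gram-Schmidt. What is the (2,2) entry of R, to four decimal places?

r_{22} = 1.0000

c_1 = (0, 3); ‖c_1‖ = 3.0000, so q_1 = (0.0000, 1.0000).
q_1·c_2 = 0.0000·1 + 1.0000·(-4) = -4.0000.
u_2 = c_2 + 4.0000·q_1 = (1.0000, 0.0000).
r_{22} = ‖u_2‖ = 1.0000.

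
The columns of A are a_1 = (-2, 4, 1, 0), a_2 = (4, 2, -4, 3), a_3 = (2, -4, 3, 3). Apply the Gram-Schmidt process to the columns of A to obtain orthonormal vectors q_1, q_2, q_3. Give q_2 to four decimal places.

a_1 = (-2, 4, 1, 0); ‖a_1‖ = 4.5826, so q_1 = (-0.4364, 0.8729, 0.2182, 0.0000).
q_1·a_2 = (-0.4364)·4 + 0.8729·2 + 0.2182·(-4) + 0.0000·3 = -0.8729.
u_2 = a_2 + 0.8729·q_1 = (3.6190, 2.7619, -3.8095, 3.0000).
‖u_2‖ = 6.6512, so q_2 = (0.5441, 0.4153, -0.5728, 0.4510).

q_2 = (0.5441, 0.4153, -0.5728, 0.4510)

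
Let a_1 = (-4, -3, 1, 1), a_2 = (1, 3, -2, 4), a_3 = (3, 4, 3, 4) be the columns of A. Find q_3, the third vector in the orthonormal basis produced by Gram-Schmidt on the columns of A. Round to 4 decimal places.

q_3 = (0.1802, 0.1655, 0.9243, 0.2930)

q_1 = a_1/‖a_1‖ = (-4, -3, 1, 1)/5.1962 = (-0.7698, -0.5774, 0.1925, 0.1925).
r_{12} = q_1·a_2 = -2.1170.
u_2 = a_2 + 2.1170·q_1 = (-0.6296, 1.7778, -1.5926, 4.4074).
‖u_2‖ = 5.0516, so q_2 = (-0.1246, 0.3519, -0.3153, 0.8725).
r_{13} = q_1·a_3 = -3.2717; r_{23} = q_2·a_3 = 3.5779.
u_3 = a_3 + 3.2717·q_1 − 3.5779·q_2 = (0.9274, 0.8520, 4.7576, 1.5080).
‖u_3‖ = 5.1473, so q_3 = (0.1802, 0.1655, 0.9243, 0.2930).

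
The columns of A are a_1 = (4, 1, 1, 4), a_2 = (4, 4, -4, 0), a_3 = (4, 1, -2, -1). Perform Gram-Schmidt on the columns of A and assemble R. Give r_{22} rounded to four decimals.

r_{22} = 6.3616

a_1 = (4, 1, 1, 4); ‖a_1‖ = 5.8310, so e_1 = (0.6860, 0.1715, 0.1715, 0.6860).
e_1·a_2 = 0.6860·4 + 0.1715·4 + 0.1715·(-4) + 0.6860·0 = 2.7440.
u_2 = a_2 − 2.7440·e_1 = (2.1176, 3.5294, -4.4706, -1.8824).
r_{22} = ‖u_2‖ = 6.3616.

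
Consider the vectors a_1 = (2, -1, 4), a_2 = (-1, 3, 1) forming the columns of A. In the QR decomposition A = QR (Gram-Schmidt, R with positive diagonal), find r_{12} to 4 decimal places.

r_{12} = -0.2182

a_1 = (2, -1, 4); ‖a_1‖ = 4.5826, so q_1 = (0.4364, -0.2182, 0.8729).
r_{12} = q_1·a_2 = -0.2182.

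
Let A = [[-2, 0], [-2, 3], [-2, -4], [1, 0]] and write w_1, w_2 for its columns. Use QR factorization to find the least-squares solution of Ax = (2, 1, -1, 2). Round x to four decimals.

x = (-0.1994, 0.2960)

w_1 = (-2, -2, -2, 1); ‖w_1‖ = 3.6056, so e_1 = (-0.5547, -0.5547, -0.5547, 0.2774).
e_1·w_2 = (-0.5547)·0 + (-0.5547)·3 + (-0.5547)·(-4) + 0.2774·0 = 0.5547.
u_2 = w_2 − 0.5547·e_1 = (0.3077, 3.3077, -3.6923, -0.1538).
‖u_2‖ = 4.9691, so e_2 = (0.0619, 0.6656, -0.7430, -0.0310).
Qᵀb = (-0.5547, 1.4706).
Back-substitute: x_2 = 1.4706/4.9691 = 0.2960.
x_1 = (-0.5547 − 0.5547·0.2960)/3.6056 = -0.1994.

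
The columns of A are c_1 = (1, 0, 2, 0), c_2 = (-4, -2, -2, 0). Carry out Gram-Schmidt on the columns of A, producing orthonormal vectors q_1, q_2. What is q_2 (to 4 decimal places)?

q_1 = c_1/‖c_1‖ = (1, 0, 2, 0)/2.2361 = (0.4472, 0.0000, 0.8944, 0.0000).
r_{12} = q_1·c_2 = -3.5777.
u_2 = c_2 + 3.5777·q_1 = (-2.4000, -2.0000, 1.2000, 0.0000).
‖u_2‖ = 3.3466, so q_2 = (-0.7171, -0.5976, 0.3586, 0.0000).

q_2 = (-0.7171, -0.5976, 0.3586, 0.0000)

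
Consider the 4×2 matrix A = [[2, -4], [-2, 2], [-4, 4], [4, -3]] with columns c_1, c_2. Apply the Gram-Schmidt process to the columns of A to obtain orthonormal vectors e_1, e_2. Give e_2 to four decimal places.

c_1 = (2, -2, -4, 4); ‖c_1‖ = 6.3246, so e_1 = (0.3162, -0.3162, -0.6325, 0.6325).
e_1·c_2 = 0.3162·(-4) + (-0.3162)·2 + (-0.6325)·4 + 0.6325·(-3) = -6.3246.
u_2 = c_2 + 6.3246·e_1 = (-2.0000, 0.0000, 0.0000, 1.0000).
‖u_2‖ = 2.2361, so e_2 = (-0.8944, 0.0000, 0.0000, 0.4472).

e_2 = (-0.8944, 0.0000, 0.0000, 0.4472)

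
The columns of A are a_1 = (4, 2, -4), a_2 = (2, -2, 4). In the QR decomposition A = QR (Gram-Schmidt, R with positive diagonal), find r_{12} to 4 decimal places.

a_1 = (4, 2, -4); ‖a_1‖ = 6.0000, so q_1 = (0.6667, 0.3333, -0.6667).
r_{12} = q_1·a_2 = -2.0000.

r_{12} = -2.0000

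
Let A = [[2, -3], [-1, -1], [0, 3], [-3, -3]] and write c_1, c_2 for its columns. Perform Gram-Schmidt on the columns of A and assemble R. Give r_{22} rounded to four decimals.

r_{22} = 5.1824

c_1 = (2, -1, 0, -3); ‖c_1‖ = 3.7417, so e_1 = (0.5345, -0.2673, 0.0000, -0.8018).
e_1·c_2 = 0.5345·(-3) + (-0.2673)·(-1) + 0.0000·3 + (-0.8018)·(-3) = 1.0690.
u_2 = c_2 − 1.0690·e_1 = (-3.5714, -0.7143, 3.0000, -2.1429).
r_{22} = ‖u_2‖ = 5.1824.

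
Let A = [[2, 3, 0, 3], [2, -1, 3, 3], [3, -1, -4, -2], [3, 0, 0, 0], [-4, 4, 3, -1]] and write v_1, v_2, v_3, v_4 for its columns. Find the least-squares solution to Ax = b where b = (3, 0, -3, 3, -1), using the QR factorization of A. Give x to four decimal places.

x = (0.3160, 0.3493, 0.1249, 0.4215)

q_1 = v_1/‖v_1‖ = (2, 2, 3, 3, -4)/6.4807 = (0.3086, 0.3086, 0.4629, 0.4629, -0.6172).
r_{12} = q_1·v_2 = -2.3146.
u_2 = v_2 + 2.3146·q_1 = (3.7143, -0.2857, 0.0714, 1.0714, 2.5714).
‖u_2‖ = 4.6522, so q_2 = (0.7984, -0.0614, 0.0154, 0.2303, 0.5527).
r_{13} = q_1·v_3 = -2.7775; r_{23} = q_2·v_3 = 1.4125.
u_3 = v_3 + 2.7775·q_1 − 1.4125·q_2 = (-0.2706, 3.9439, -2.7360, 0.9604, 0.5050).
‖u_3‖ = 4.9285, so q_3 = (-0.0549, 0.8002, -0.5551, 0.1949, 0.1025).
r_{14} = q_1·v_4 = 1.5430; r_{24} = q_2·v_4 = 1.6275; r_{34} = q_3·v_4 = 3.2437.
u_4 = v_4 − 1.5430·q_1 − 1.6275·q_2 − 3.2437·q_3 = (1.4025, 0.0281, -0.9386, -1.7212, -1.2795).
‖u_4‖ = 2.7292, so q_4 = (0.5139, 0.0103, -0.3439, -0.6307, -0.4688).
Qᵀb = (1.5430, 2.4873, 1.9828, 1.1503).
Back-substitute: x_4 = 1.1503/2.7292 = 0.4215.
x_3 = (1.9828 − 3.2437·0.4215)/4.9285 = 0.1249.
x_2 = (2.4873 − 1.4125·0.1249 − 1.6275·0.4215)/4.6522 = 0.3493.
x_1 = (1.5430 + 2.3146·0.3493 + 2.7775·0.1249 − 1.5430·0.4215)/6.4807 = 0.3160.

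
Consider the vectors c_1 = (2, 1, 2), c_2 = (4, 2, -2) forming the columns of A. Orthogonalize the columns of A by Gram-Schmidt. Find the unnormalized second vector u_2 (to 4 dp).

u_2 = (2.6667, 1.3333, -3.3333)

e_1 = c_1/‖c_1‖ = (2, 1, 2)/3.0000 = (0.6667, 0.3333, 0.6667).
r_{12} = e_1·c_2 = 2.0000.
u_2 = c_2 − 2.0000·e_1 = (2.6667, 1.3333, -3.3333).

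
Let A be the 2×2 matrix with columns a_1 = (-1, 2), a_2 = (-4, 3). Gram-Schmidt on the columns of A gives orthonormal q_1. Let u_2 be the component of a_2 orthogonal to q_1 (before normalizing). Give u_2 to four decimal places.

u_2 = (-2.0000, -1.0000)

a_1 = (-1, 2); ‖a_1‖ = 2.2361, so q_1 = (-0.4472, 0.8944).
q_1·a_2 = (-0.4472)·(-4) + 0.8944·3 = 4.4721.
u_2 = a_2 − 4.4721·q_1 = (-2.0000, -1.0000).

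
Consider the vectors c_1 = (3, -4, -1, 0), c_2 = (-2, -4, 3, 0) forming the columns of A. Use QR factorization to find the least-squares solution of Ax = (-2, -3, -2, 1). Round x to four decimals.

x = (0.2298, 0.2894)

c_1 = (3, -4, -1, 0); ‖c_1‖ = 5.0990, so q_1 = (0.5883, -0.7845, -0.1961, 0.0000).
q_1·c_2 = 0.5883·(-2) + (-0.7845)·(-4) + (-0.1961)·3 + 0.0000·0 = 1.3728.
u_2 = c_2 − 1.3728·q_1 = (-2.8077, -2.9231, 3.2692, 0.0000).
‖u_2‖ = 5.2072, so q_2 = (-0.5392, -0.5613, 0.6278, 0.0000).
Qᵀb = (1.5689, 1.5068).
Back-substitute: x_2 = 1.5068/5.2072 = 0.2894.
x_1 = (1.5689 − 1.3728·0.2894)/5.0990 = 0.2298.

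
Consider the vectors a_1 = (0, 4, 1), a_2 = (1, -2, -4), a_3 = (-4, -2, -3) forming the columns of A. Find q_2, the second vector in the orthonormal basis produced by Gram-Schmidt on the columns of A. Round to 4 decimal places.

q_2 = (0.2825, 0.2327, -0.9306)

q_1 = a_1/‖a_1‖ = (0, 4, 1)/4.1231 = (0.0000, 0.9701, 0.2425).
r_{12} = q_1·a_2 = -2.9104.
u_2 = a_2 + 2.9104·q_1 = (1.0000, 0.8235, -3.2941).
‖u_2‖ = 3.5397, so q_2 = (0.2825, 0.2327, -0.9306).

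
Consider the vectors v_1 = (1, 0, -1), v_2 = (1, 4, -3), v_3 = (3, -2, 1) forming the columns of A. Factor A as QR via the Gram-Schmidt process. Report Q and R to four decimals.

Q = [[0.7071, -0.2357, 0.6667], [0.0000, 0.9428, 0.3333], [-0.7071, -0.2357, 0.6667]], R = [[1.4142, 2.8284, 1.4142], [0.0000, 4.2426, -2.8284], [0.0000, 0.0000, 2.0000]]

e_1 = v_1/‖v_1‖ = (1, 0, -1)/1.4142 = (0.7071, 0.0000, -0.7071).
r_{12} = e_1·v_2 = 2.8284.
u_2 = v_2 − 2.8284·e_1 = (-1.0000, 4.0000, -1.0000).
‖u_2‖ = 4.2426, so e_2 = (-0.2357, 0.9428, -0.2357).
r_{13} = e_1·v_3 = 1.4142; r_{23} = e_2·v_3 = -2.8284.
u_3 = v_3 − 1.4142·e_1 + 2.8284·e_2 = (1.3333, 0.6667, 1.3333).
‖u_3‖ = 2.0000, so e_3 = (0.6667, 0.3333, 0.6667).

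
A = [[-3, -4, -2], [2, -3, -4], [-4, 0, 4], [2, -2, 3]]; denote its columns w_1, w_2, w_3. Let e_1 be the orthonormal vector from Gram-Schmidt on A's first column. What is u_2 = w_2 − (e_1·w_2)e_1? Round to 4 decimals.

u_2 = (-3.8182, -3.1212, 0.2424, -2.1212)

w_1 = (-3, 2, -4, 2); ‖w_1‖ = 5.7446, so e_1 = (-0.5222, 0.3482, -0.6963, 0.3482).
e_1·w_2 = (-0.5222)·(-4) + 0.3482·(-3) + (-0.6963)·0 + 0.3482·(-2) = 0.3482.
u_2 = w_2 − 0.3482·e_1 = (-3.8182, -3.1212, 0.2424, -2.1212).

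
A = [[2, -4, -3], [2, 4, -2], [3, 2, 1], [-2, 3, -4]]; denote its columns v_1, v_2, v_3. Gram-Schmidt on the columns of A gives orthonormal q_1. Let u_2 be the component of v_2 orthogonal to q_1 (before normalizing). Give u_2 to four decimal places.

u_2 = (-4.0000, 4.0000, 2.0000, 3.0000)

q_1 = v_1/‖v_1‖ = (2, 2, 3, -2)/4.5826 = (0.4364, 0.4364, 0.6547, -0.4364).
r_{12} = q_1·v_2 = 0.0000.
u_2 = v_2 − 0.0000·q_1 = (-4.0000, 4.0000, 2.0000, 3.0000).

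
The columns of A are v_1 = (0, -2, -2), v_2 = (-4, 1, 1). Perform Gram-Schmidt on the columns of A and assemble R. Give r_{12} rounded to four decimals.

r_{12} = -1.4142

q_1 = v_1/‖v_1‖ = (0, -2, -2)/2.8284 = (0.0000, -0.7071, -0.7071).
r_{12} = q_1·v_2 = -1.4142.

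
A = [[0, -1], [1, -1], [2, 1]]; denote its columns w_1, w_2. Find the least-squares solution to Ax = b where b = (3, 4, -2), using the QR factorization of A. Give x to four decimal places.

q_1 = w_1/‖w_1‖ = (0, 1, 2)/2.2361 = (0.0000, 0.4472, 0.8944).
r_{12} = q_1·w_2 = 0.4472.
u_2 = w_2 − 0.4472·q_1 = (-1.0000, -1.2000, 0.6000).
‖u_2‖ = 1.6733, so q_2 = (-0.5976, -0.7171, 0.3586).
Qᵀb = (0.0000, -5.3785).
Back-substitute: x_2 = -5.3785/1.6733 = -3.2143.
x_1 = (0.0000 − 0.4472·(-3.2143))/2.2361 = 0.6429.

x = (0.6429, -3.2143)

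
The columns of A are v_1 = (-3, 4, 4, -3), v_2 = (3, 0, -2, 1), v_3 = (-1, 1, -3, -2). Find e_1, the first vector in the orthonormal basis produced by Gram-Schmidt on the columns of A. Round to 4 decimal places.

v_1 = (-3, 4, 4, -3); ‖v_1‖ = 7.0711, so e_1 = (-0.4243, 0.5657, 0.5657, -0.4243).

e_1 = (-0.4243, 0.5657, 0.5657, -0.4243)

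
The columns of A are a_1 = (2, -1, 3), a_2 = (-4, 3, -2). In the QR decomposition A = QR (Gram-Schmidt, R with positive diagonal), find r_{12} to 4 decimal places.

r_{12} = -4.5434

a_1 = (2, -1, 3); ‖a_1‖ = 3.7417, so q_1 = (0.5345, -0.2673, 0.8018).
r_{12} = q_1·a_2 = -4.5434.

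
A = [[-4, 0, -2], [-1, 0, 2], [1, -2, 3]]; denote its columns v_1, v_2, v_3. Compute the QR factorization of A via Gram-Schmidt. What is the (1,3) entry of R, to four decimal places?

q_1 = v_1/‖v_1‖ = (-4, -1, 1)/4.2426 = (-0.9428, -0.2357, 0.2357).
r_{13} = q_1·v_3 = 2.1213.

r_{13} = 2.1213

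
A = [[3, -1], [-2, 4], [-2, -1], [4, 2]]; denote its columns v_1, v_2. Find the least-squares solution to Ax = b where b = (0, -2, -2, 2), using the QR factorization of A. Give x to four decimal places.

x = (0.4828, -0.0690)

v_1 = (3, -2, -2, 4); ‖v_1‖ = 5.7446, so e_1 = (0.5222, -0.3482, -0.3482, 0.6963).
e_1·v_2 = 0.5222·(-1) + (-0.3482)·4 + (-0.3482)·(-1) + 0.6963·2 = -0.1741.
u_2 = v_2 + 0.1741·e_1 = (-0.9091, 3.9394, -1.0606, 2.1212).
‖u_2‖ = 4.6872, so e_2 = (-0.1940, 0.8405, -0.2263, 0.4526).
Qᵀb = (2.7852, -0.3233).
Back-substitute: x_2 = -0.3233/4.6872 = -0.0690.
x_1 = (2.7852 + 0.1741·(-0.0690))/5.7446 = 0.4828.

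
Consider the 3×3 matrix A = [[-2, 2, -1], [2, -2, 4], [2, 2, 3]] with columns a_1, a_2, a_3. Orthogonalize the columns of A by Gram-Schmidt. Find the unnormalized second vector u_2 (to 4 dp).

a_1 = (-2, 2, 2); ‖a_1‖ = 3.4641, so e_1 = (-0.5774, 0.5774, 0.5774).
e_1·a_2 = (-0.5774)·2 + 0.5774·(-2) + 0.5774·2 = -1.1547.
u_2 = a_2 + 1.1547·e_1 = (1.3333, -1.3333, 2.6667).

u_2 = (1.3333, -1.3333, 2.6667)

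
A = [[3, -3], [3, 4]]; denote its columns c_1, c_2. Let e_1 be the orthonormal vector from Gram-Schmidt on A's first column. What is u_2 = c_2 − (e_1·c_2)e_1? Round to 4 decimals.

e_1 = c_1/‖c_1‖ = (3, 3)/4.2426 = (0.7071, 0.7071).
r_{12} = e_1·c_2 = 0.7071.
u_2 = c_2 − 0.7071·e_1 = (-3.5000, 3.5000).

u_2 = (-3.5000, 3.5000)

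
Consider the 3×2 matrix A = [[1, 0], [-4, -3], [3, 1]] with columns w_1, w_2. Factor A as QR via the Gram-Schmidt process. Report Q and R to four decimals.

Q = [[0.1961, -0.4972], [-0.7845, -0.5967], [0.5883, -0.6298]], R = [[5.0990, 2.9417], [0.0000, 1.1602]]

q_1 = w_1/‖w_1‖ = (1, -4, 3)/5.0990 = (0.1961, -0.7845, 0.5883).
r_{12} = q_1·w_2 = 2.9417.
u_2 = w_2 − 2.9417·q_1 = (-0.5769, -0.6923, -0.7308).
‖u_2‖ = 1.1602, so q_2 = (-0.4972, -0.5967, -0.6298).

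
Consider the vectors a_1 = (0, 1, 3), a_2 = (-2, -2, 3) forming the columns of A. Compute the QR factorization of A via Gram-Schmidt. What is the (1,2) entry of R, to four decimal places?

r_{12} = 2.2136

a_1 = (0, 1, 3); ‖a_1‖ = 3.1623, so q_1 = (0.0000, 0.3162, 0.9487).
r_{12} = q_1·a_2 = 2.2136.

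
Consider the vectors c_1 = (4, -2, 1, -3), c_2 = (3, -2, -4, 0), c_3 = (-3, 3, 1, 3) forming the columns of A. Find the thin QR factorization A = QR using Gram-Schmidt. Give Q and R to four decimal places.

Q = [[0.7303, 0.2846, 0.6210], [-0.3651, -0.2439, 0.5412], [0.1826, -0.8944, 0.1952], [-0.5477, 0.2439, 0.5323]], R = [[5.4772, 2.1909, -4.7469], [0.0000, 4.9193, -1.7482], [0.0000, 0.0000, 1.5526]]

q_1 = c_1/‖c_1‖ = (4, -2, 1, -3)/5.4772 = (0.7303, -0.3651, 0.1826, -0.5477).
r_{12} = q_1·c_2 = 2.1909.
u_2 = c_2 − 2.1909·q_1 = (1.4000, -1.2000, -4.4000, 1.2000).
‖u_2‖ = 4.9193, so q_2 = (0.2846, -0.2439, -0.8944, 0.2439).
r_{13} = q_1·c_3 = -4.7469; r_{23} = q_2·c_3 = -1.7482.
u_3 = c_3 + 4.7469·q_1 + 1.7482·q_2 = (0.9642, 0.8402, 0.3030, 0.8264).
‖u_3‖ = 1.5526, so q_3 = (0.6210, 0.5412, 0.1952, 0.5323).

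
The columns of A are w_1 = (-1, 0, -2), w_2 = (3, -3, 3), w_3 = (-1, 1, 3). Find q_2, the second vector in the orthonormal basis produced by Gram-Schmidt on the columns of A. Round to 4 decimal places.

w_1 = (-1, 0, -2); ‖w_1‖ = 2.2361, so q_1 = (-0.4472, 0.0000, -0.8944).
q_1·w_2 = (-0.4472)·3 + 0.0000·(-3) + (-0.8944)·3 = -4.0249.
u_2 = w_2 + 4.0249·q_1 = (1.2000, -3.0000, -0.6000).
‖u_2‖ = 3.2863, so q_2 = (0.3651, -0.9129, -0.1826).

q_2 = (0.3651, -0.9129, -0.1826)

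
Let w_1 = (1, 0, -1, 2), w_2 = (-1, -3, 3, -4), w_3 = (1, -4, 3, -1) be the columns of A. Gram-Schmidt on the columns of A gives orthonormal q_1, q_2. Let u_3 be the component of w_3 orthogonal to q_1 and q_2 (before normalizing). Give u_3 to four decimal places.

u_3 = (0.2121, 0.3636, 0.8788, 0.3333)

w_1 = (1, 0, -1, 2); ‖w_1‖ = 2.4495, so q_1 = (0.4082, 0.0000, -0.4082, 0.8165).
q_1·w_2 = 0.4082·(-1) + 0.0000·(-3) + (-0.4082)·3 + 0.8165·(-4) = -4.8990.
u_2 = w_2 + 4.8990·q_1 = (1.0000, -3.0000, 1.0000, 0.0000).
‖u_2‖ = 3.3166, so q_2 = (0.3015, -0.9045, 0.3015, 0.0000).
q_1·w_3 = 0.4082·1 + 0.0000·(-4) + (-0.4082)·3 + 0.8165·(-1) = -1.6330; q_2·w_3 = 0.3015·1 + (-0.9045)·(-4) + 0.3015·3 + 0.0000·(-1) = 4.8242.
u_3 = w_3 + 1.6330·q_1 − 4.8242·q_2 = (0.2121, 0.3636, 0.8788, 0.3333).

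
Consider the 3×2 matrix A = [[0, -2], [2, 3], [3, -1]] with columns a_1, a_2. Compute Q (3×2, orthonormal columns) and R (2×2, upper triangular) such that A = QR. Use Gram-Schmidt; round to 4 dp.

Q = [[0.0000, -0.5482], [0.5547, 0.6959], [0.8321, -0.4639]], R = [[3.6056, 0.8321], [0.0000, 3.6480]]

a_1 = (0, 2, 3); ‖a_1‖ = 3.6056, so q_1 = (0.0000, 0.5547, 0.8321).
q_1·a_2 = 0.0000·(-2) + 0.5547·3 + 0.8321·(-1) = 0.8321.
u_2 = a_2 − 0.8321·q_1 = (-2.0000, 2.5385, -1.6923).
‖u_2‖ = 3.6480, so q_2 = (-0.5482, 0.6959, -0.4639).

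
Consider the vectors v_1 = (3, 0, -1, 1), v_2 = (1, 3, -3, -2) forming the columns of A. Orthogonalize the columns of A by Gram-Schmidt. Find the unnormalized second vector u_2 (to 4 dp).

u_2 = (-0.0909, 3.0000, -2.6364, -2.3636)

q_1 = v_1/‖v_1‖ = (3, 0, -1, 1)/3.3166 = (0.9045, 0.0000, -0.3015, 0.3015).
r_{12} = q_1·v_2 = 1.2060.
u_2 = v_2 − 1.2060·q_1 = (-0.0909, 3.0000, -2.6364, -2.3636).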